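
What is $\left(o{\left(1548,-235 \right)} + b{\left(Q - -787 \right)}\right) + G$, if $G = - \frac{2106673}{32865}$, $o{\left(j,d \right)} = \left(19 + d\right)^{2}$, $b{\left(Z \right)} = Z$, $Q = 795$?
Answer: $\frac{1583235197}{32865} \approx 48174.0$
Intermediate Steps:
$G = - \frac{2106673}{32865}$ ($G = \left(-2106673\right) \frac{1}{32865} = - \frac{2106673}{32865} \approx -64.101$)
$\left(o{\left(1548,-235 \right)} + b{\left(Q - -787 \right)}\right) + G = \left(\left(19 - 235\right)^{2} + \left(795 - -787\right)\right) - \frac{2106673}{32865} = \left(\left(-216\right)^{2} + \left(795 + 787\right)\right) - \frac{2106673}{32865} = \left(46656 + 1582\right) - \frac{2106673}{32865} = 48238 - \frac{2106673}{32865} = \frac{1583235197}{32865}$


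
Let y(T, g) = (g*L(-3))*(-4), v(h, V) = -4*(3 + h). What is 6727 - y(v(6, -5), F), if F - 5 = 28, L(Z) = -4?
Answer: 6199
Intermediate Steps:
v(h, V) = -12 - 4*h
F = 33 (F = 5 + 28 = 33)
y(T, g) = 16*g (y(T, g) = (g*(-4))*(-4) = -4*g*(-4) = 16*g)
6727 - y(v(6, -5), F) = 6727 - 16*33 = 6727 - 1*528 = 6727 - 528 = 6199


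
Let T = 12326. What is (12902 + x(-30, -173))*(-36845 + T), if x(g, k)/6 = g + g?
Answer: -307517298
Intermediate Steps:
x(g, k) = 12*g (x(g, k) = 6*(g + g) = 6*(2*g) = 12*g)
(12902 + x(-30, -173))*(-36845 + T) = (12902 + 12*(-30))*(-36845 + 12326) = (12902 - 360)*(-24519) = 12542*(-24519) = -307517298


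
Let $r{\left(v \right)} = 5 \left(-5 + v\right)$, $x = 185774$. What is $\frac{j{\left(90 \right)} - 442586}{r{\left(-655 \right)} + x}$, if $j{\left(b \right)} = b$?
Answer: $- \frac{221248}{91237} \approx -2.425$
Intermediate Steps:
$r{\left(v \right)} = -25 + 5 v$
$\frac{j{\left(90 \right)} - 442586}{r{\left(-655 \right)} + x} = \frac{90 - 442586}{\left(-25 + 5 \left(-655\right)\right) + 185774} = - \frac{442496}{\left(-25 - 3275\right) + 185774} = - \frac{442496}{-3300 + 185774} = - \frac{442496}{182474} = \left(-442496\right) \frac{1}{182474} = - \frac{221248}{91237}$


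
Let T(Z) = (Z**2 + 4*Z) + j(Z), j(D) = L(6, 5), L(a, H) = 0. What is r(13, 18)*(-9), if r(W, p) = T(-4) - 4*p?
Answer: 648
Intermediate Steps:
j(D) = 0
T(Z) = Z**2 + 4*Z (T(Z) = (Z**2 + 4*Z) + 0 = Z**2 + 4*Z)
r(W, p) = -4*p (r(W, p) = -4*(4 - 4) - 4*p = -4*0 - 4*p = 0 - 4*p = -4*p)
r(13, 18)*(-9) = -4*18*(-9) = -72*(-9) = 648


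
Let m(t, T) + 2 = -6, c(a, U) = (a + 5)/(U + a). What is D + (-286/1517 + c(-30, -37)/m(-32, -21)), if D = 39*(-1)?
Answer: -31902589/813112 ≈ -39.235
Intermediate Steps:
c(a, U) = (5 + a)/(U + a)
m(t, T) = -8 (m(t, T) = -2 - 6 = -8)
D = -39
D + (-286/1517 + c(-30, -37)/m(-32, -21)) = -39 + (-286/1517 + ((5 - 30)/(-37 - 30))/(-8)) = -39 + (-286*1/1517 + (-25/(-67))*(-⅛)) = -39 + (-286/1517 - 1/67*(-25)*(-⅛)) = -39 + (-286/1517 + (25/67)*(-⅛)) = -39 + (-286/1517 - 25/536) = -39 - 191221/813112 = -31902589/813112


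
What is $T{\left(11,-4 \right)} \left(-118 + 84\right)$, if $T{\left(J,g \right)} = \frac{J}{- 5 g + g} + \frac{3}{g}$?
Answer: $\frac{17}{8} \approx 2.125$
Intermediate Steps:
$T{\left(J,g \right)} = \frac{3}{g} - \frac{J}{4 g}$ ($T{\left(J,g \right)} = \frac{J}{\left(-4\right) g} + \frac{3}{g} = J \left(- \frac{1}{4 g}\right) + \frac{3}{g} = - \frac{J}{4 g} + \frac{3}{g} = \frac{3}{g} - \frac{J}{4 g}$)
$T{\left(11,-4 \right)} \left(-118 + 84\right) = \frac{12 - 11}{4 \left(-4\right)} \left(-118 + 84\right) = \frac{1}{4} \left(- \frac{1}{4}\right) \left(12 - 11\right) \left(-34\right) = \frac{1}{4} \left(- \frac{1}{4}\right) 1 \left(-34\right) = \left(- \frac{1}{16}\right) \left(-34\right) = \frac{17}{8}$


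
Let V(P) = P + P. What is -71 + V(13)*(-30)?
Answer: -851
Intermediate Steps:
V(P) = 2*P
-71 + V(13)*(-30) = -71 + (2*13)*(-30) = -71 + 26*(-30) = -71 - 780 = -851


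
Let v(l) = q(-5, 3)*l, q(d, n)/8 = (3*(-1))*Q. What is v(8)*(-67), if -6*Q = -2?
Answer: 4288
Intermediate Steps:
Q = ⅓ (Q = -⅙*(-2) = ⅓ ≈ 0.33333)
q(d, n) = -8 (q(d, n) = 8*((3*(-1))*(⅓)) = 8*(-3*⅓) = 8*(-1) = -8)
v(l) = -8*l
v(8)*(-67) = -8*8*(-67) = -64*(-67) = 4288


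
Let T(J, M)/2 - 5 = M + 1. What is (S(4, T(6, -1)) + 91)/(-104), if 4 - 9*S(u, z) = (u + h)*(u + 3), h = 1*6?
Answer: -251/312 ≈ -0.80449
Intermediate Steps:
h = 6
T(J, M) = 12 + 2*M (T(J, M) = 10 + 2*(M + 1) = 10 + 2*(1 + M) = 10 + (2 + 2*M) = 12 + 2*M)
S(u, z) = 4/9 - (3 + u)*(6 + u)/9 (S(u, z) = 4/9 - (u + 6)*(u + 3)/9 = 4/9 - (6 + u)*(3 + u)/9 = 4/9 - (3 + u)*(6 + u)/9)
(S(4, T(6, -1)) + 91)/(-104) = ((-14/9 - 1*4 - ⅑*4²) + 91)/(-104) = ((-14/9 - 4 - ⅑*16) + 91)*(-1/104) = ((-14/9 - 4 - 16/9) + 91)*(-1/104) = (-22/3 + 91)*(-1/104) = (251/3)*(-1/104) = -251/312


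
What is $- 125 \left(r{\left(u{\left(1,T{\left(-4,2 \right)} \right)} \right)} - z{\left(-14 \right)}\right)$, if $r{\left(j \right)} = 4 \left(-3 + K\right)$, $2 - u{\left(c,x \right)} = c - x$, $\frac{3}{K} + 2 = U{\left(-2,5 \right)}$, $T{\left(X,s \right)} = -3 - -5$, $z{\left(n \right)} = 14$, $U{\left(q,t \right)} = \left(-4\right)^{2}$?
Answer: $\frac{22000}{7} \approx 3142.9$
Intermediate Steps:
$U{\left(q,t \right)} = 16$
$T{\left(X,s \right)} = 2$ ($T{\left(X,s \right)} = -3 + 5 = 2$)
$K = \frac{3}{14}$ ($K = \frac{3}{-2 + 16} = \frac{3}{14} \approx 0.21429$)
$u{\left(c,x \right)} = 2 + x - c$ ($u{\left(c,x \right)} = 2 - \left(c - x\right) = 2 + x - c$)
$r{\left(j \right)} = - \frac{78}{7}$ ($r{\left(j \right)} = 4 \left(-3 + \frac{3}{14}\right) = 4 \left(- \frac{39}{14}\right) = - \frac{78}{7}$)
$- 125 \left(r{\left(u{\left(1,T{\left(-4,2 \right)} \right)} \right)} - z{\left(-14 \right)}\right) = - 125 \left(- \frac{78}{7} - 14\right) = \left(-125\right) \left(- \frac{176}{7}\right) = \frac{22000}{7}$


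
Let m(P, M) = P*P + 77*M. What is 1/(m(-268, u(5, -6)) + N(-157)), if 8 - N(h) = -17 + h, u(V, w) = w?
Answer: 1/71544 ≈ 1.3977e-5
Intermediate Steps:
m(P, M) = P² + 77*M
N(h) = 25 - h (N(h) = 8 - (-17 + h) = 8 + (17 - h) = 25 - h)
1/(m(-268, u(5, -6)) + N(-157)) = 1/(((-268)² + 77*(-6)) + (25 - 1*(-157))) = 1/((71824 - 462) + (25 + 157)) = 1/(71362 + 182) = 1/71544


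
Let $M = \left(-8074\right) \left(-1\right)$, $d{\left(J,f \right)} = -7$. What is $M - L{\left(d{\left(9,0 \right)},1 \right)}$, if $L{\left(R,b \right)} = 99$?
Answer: $7975$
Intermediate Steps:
$M = 8074$
$M - L{\left(d{\left(9,0 \right)},1 \right)} = 8074 - 99 = 7975$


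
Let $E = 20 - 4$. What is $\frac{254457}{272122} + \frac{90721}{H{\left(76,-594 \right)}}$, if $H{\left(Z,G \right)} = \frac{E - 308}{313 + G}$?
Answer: $\frac{3468585935383}{39729812} \approx 87304.0$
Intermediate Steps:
$E = 16$
$H{\left(Z,G \right)} = - \frac{292}{313 + G}$ ($H{\left(Z,G \right)} = \frac{16 - 308}{313 + G} = - \frac{292}{313 + G}$)
$\frac{254457}{272122} + \frac{90721}{H{\left(76,-594 \right)}} = \frac{254457}{272122} + \frac{90721}{\left(-292\right) \frac{1}{313 - 594}} = 254457 \cdot \frac{1}{272122} + \frac{90721}{\left(-292\right) \frac{1}{-281}} = \frac{254457}{272122} + \frac{90721}{\left(-292\right) \left(- \frac{1}{281}\right)} = \frac{254457}{272122} + \frac{90721}{\frac{292}{281}} = \frac{254457}{272122} + 90721 \cdot \frac{281}{292} = \frac{254457}{272122} + \frac{25492601}{292} = \frac{3468585935383}{39729812}$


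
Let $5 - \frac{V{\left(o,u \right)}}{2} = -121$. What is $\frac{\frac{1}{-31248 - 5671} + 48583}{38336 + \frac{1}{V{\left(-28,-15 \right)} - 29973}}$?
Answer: $\frac{53308648898496}{42064927310345} \approx 1.2673$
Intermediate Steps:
$V{\left(o,u \right)} = 252$ ($V{\left(o,u \right)} = 10 - -242 = 10 + 242 = 252$)
$\frac{\frac{1}{-31248 - 5671} + 48583}{38336 + \frac{1}{V{\left(-28,-15 \right)} - 29973}} = \frac{\frac{1}{-31248 - 5671} + 48583}{38336 + \frac{1}{252 - 29973}} = \frac{\frac{1}{-36919} + 48583}{38336 + \frac{1}{-29721}} = \frac{- \frac{1}{36919} + 48583}{38336 - \frac{1}{29721}} = \frac{1793635776}{36919 \cdot \frac{1139384255}{29721}} = \frac{1793635776}{36919} \cdot \frac{29721}{1139384255} = \frac{53308648898496}{42064927310345}$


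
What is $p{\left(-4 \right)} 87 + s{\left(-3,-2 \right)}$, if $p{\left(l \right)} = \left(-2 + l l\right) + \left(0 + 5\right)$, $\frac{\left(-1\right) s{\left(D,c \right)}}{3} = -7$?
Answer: $1674$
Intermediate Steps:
$s{\left(D,c \right)} = 21$ ($s{\left(D,c \right)} = \left(-3\right) \left(-7\right) = 21$)
$p{\left(l \right)} = 3 + l^{2}$ ($p{\left(l \right)} = \left(-2 + l^{2}\right) + 5 = 3 + l^{2}$)
$p{\left(-4 \right)} 87 + s{\left(-3,-2 \right)} = \left(3 + \left(-4\right)^{2}\right) 87 + 21 = \left(3 + 16\right) 87 + 21 = 19 \cdot 87 + 21 = 1653 + 21 = 1674$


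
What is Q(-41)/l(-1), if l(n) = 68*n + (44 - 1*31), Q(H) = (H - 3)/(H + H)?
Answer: -2/205 ≈ -0.0097561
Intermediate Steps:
Q(H) = (-3 + H)/(2*H) (Q(H) = (-3 + H)/((2*H)) = (-3 + H)*(1/(2*H)) = (-3 + H)/(2*H))
l(n) = 13 + 68*n (l(n) = 68*n + (44 - 31) = 68*n + 13 = 13 + 68*n)
Q(-41)/l(-1) = ((½)*(-3 - 41)/(-41))/(13 + 68*(-1)) = ((½)*(-1/41)*(-44))/(13 - 68) = (22/41)/(-55) = (22/41)*(-1/55) = -2/205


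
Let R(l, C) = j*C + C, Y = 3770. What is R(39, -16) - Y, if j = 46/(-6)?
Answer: -10990/3 ≈ -3663.3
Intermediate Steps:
j = -23/3 (j = 46*(-⅙) = -23/3 ≈ -7.6667)
R(l, C) = -20*C/3 (R(l, C) = -23*C/3 + C = -20*C/3)
R(39, -16) - Y = -20/3*(-16) - 1*3770 = 320/3 - 3770 = -10990/3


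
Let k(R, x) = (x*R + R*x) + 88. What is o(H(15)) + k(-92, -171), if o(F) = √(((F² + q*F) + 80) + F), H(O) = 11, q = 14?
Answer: 31552 + √366 ≈ 31571.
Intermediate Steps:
k(R, x) = 88 + 2*R*x (k(R, x) = (R*x + R*x) + 88 = 2*R*x + 88 = 88 + 2*R*x)
o(F) = √(80 + F² + 15*F) (o(F) = √(((F² + 14*F) + 80) + F) = √((80 + F² + 14*F) + F) = √(80 + F² + 15*F))
o(H(15)) + k(-92, -171) = √(80 + 11² + 15*11) + (88 + 2*(-92)*(-171)) = √(80 + 121 + 165) + (88 + 31464) = √366 + 31552 = 31552 + √366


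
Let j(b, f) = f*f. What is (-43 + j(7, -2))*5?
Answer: -195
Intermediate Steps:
j(b, f) = f²
(-43 + j(7, -2))*5 = (-43 + (-2)²)*5 = (-43 + 4)*5 = -39*5 = -195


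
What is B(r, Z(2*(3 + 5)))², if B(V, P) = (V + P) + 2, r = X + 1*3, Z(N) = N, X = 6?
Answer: 729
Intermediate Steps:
r = 9 (r = 6 + 1*3 = 6 + 3 = 9)
B(V, P) = 2 + P + V (B(V, P) = (P + V) + 2 = 2 + P + V)
B(r, Z(2*(3 + 5)))² = (2 + 2*(3 + 5) + 9)² = (2 + 2*8 + 9)² = (2 + 16 + 9)² = 27² = 729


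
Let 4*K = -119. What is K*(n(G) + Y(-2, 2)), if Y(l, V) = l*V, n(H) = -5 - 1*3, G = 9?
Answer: 357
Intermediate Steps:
K = -119/4 (K = (¼)*(-119) = -119/4 ≈ -29.750)
n(H) = -8 (n(H) = -5 - 3 = -8)
Y(l, V) = V*l
K*(n(G) + Y(-2, 2)) = -119*(-8 + 2*(-2))/4 = -119*(-8 - 4)/4 = -119/4*(-12) = 357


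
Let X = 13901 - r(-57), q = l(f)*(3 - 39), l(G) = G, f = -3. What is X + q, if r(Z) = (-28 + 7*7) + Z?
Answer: 14045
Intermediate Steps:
r(Z) = 21 + Z (r(Z) = (-28 + 49) + Z = 21 + Z)
q = 108 (q = -3*(3 - 39) = -3*(-36) = 108)
X = 13937 (X = 13901 - (21 - 57) = 13901 - 1*(-36) = 13901 + 36 = 13937)
X + q = 13937 + 108 = 14045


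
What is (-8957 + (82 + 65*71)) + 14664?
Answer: 10404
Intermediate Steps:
(-8957 + (82 + 65*71)) + 14664 = (-8957 + (82 + 4615)) + 14664 = (-8957 + 4697) + 14664 = -4260 + 14664 = 10404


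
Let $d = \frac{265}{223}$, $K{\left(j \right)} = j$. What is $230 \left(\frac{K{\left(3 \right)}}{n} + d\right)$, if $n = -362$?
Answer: $\frac{10955015}{40363} \approx 271.41$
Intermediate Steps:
$d = \frac{265}{223}$ ($d = 265 \cdot \frac{1}{223} = \frac{265}{223} \approx 1.1883$)
$230 \left(\frac{K{\left(3 \right)}}{n} + d\right) = 230 \left(\frac{3}{-362} + \frac{265}{223}\right) = 230 \left(3 \left(- \frac{1}{362}\right) + \frac{265}{223}\right) = 230 \left(- \frac{3}{362} + \frac{265}{223}\right) = 230 \cdot \frac{95261}{80726} = \frac{10955015}{40363}$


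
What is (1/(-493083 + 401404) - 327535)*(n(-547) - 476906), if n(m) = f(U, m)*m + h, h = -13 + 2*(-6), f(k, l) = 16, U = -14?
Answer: 14584128593514678/91679 ≈ 1.5908e+11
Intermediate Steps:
h = -25 (h = -13 - 12 = -25)
n(m) = -25 + 16*m (n(m) = 16*m - 25 = -25 + 16*m)
(1/(-493083 + 401404) - 327535)*(n(-547) - 476906) = (1/(-493083 + 401404) - 327535)*((-25 + 16*(-547)) - 476906) = (1/(-91679) - 327535)*((-25 - 8752) - 476906) = (-1/91679 - 327535)*(-8777 - 476906) = -30028081266/91679*(-485683) = 14584128593514678/91679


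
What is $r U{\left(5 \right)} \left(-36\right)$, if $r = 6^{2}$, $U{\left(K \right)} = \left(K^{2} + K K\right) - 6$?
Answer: $-57024$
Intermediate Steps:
$U{\left(K \right)} = -6 + 2 K^{2}$ ($U{\left(K \right)} = \left(K^{2} + K^{2}\right) - 6 = 2 K^{2} - 6 = -6 + 2 K^{2}$)
$r = 36$
$r U{\left(5 \right)} \left(-36\right) = 36 \left(-6 + 2 \cdot 5^{2}\right) \left(-36\right) = 36 \left(-6 + 2 \cdot 25\right) \left(-36\right) = 36 \left(-6 + 50\right) \left(-36\right) = 36 \cdot 44 \left(-36\right) = 1584 \left(-36\right) = -57024$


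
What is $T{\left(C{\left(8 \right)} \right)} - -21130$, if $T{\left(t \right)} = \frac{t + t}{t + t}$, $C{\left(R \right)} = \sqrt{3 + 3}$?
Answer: $21131$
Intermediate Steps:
$C{\left(R \right)} = \sqrt{6}$
$T{\left(t \right)} = 1$ ($T{\left(t \right)} = \frac{2 t}{2 t} = 2 t \frac{1}{2 t} = 1$)
$T{\left(C{\left(8 \right)} \right)} - -21130 = 1 - -21130 = 1 + 21130 = 21131$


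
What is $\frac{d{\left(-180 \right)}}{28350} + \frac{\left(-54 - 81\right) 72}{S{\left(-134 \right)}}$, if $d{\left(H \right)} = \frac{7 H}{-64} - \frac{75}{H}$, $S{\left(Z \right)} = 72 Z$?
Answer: $\frac{18383731}{18234720} \approx 1.0082$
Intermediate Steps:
$d{\left(H \right)} = - \frac{75}{H} - \frac{7 H}{64}$ ($d{\left(H \right)} = 7 H \left(- \frac{1}{64}\right) - \frac{75}{H} = - \frac{7 H}{64} - \frac{75}{H} = - \frac{75}{H} - \frac{7 H}{64}$)
$\frac{d{\left(-180 \right)}}{28350} + \frac{\left(-54 - 81\right) 72}{S{\left(-134 \right)}} = \frac{- \frac{75}{-180} - - \frac{315}{16}}{28350} + \frac{\left(-54 - 81\right) 72}{72 \left(-134\right)} = \left(\left(-75\right) \left(- \frac{1}{180}\right) + \frac{315}{16}\right) \frac{1}{28350} + \frac{\left(-135\right) 72}{-9648} = \left(\frac{5}{12} + \frac{315}{16}\right) \frac{1}{28350} - - \frac{135}{134} = \frac{965}{48} \cdot \frac{1}{28350} + \frac{135}{134} = \frac{193}{272160} + \frac{135}{134} = \frac{18383731}{18234720}$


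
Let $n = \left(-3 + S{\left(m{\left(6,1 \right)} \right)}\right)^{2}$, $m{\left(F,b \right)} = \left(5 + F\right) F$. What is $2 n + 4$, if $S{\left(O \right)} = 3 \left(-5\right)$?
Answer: $652$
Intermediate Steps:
$m{\left(F,b \right)} = F \left(5 + F\right)$
$S{\left(O \right)} = -15$
$n = 324$ ($n = \left(-3 - 15\right)^{2} = \left(-18\right)^{2} = 324$)
$2 n + 4 = 2 \cdot 324 + 4 = 648 + 4 = 652$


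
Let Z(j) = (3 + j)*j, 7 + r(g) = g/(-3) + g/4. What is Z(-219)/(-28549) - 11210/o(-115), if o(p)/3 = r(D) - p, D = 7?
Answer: -1341112016/36799661 ≈ -36.444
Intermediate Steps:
r(g) = -7 - g/12 (r(g) = -7 + (g/(-3) + g/4) = -7 + (g*(-⅓) + g*(¼)) = -7 + (-g/3 + g/4) = -7 - g/12)
o(p) = -91/4 - 3*p (o(p) = 3*((-7 - 1/12*7) - p) = 3*((-7 - 7/12) - p) = 3*(-91/12 - p) = -91/4 - 3*p)
Z(j) = j*(3 + j)
Z(-219)/(-28549) - 11210/o(-115) = -219*(3 - 219)/(-28549) - 11210/(-91/4 - 3*(-115)) = -219*(-216)*(-1/28549) - 11210/(-91/4 + 345) = 47304*(-1/28549) - 11210/1289/4 = -47304/28549 - 11210*4/1289 = -47304/28549 - 44840/1289 = -1341112016/36799661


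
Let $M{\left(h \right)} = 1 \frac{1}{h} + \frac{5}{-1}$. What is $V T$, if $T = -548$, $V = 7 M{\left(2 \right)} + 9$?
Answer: $12330$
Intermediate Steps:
$M{\left(h \right)} = -5 + \frac{1}{h}$ ($M{\left(h \right)} = \frac{1}{h} + 5 \left(-1\right) = \frac{1}{h} - 5 = -5 + \frac{1}{h}$)
$V = - \frac{45}{2}$ ($V = 7 \left(-5 + \frac{1}{2}\right) + 9 = 7 \left(- \frac{9}{2}\right) + 9 = - \frac{63}{2} + 9 = - \frac{45}{2} \approx -22.5$)
$V T = \left(- \frac{45}{2}\right) \left(-548\right) = 12330$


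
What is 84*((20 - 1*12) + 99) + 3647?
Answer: 12635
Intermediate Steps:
84*((20 - 1*12) + 99) + 3647 = 84*((20 - 12) + 99) + 3647 = 84*(8 + 99) + 3647 = 84*107 + 3647 = 8988 + 3647 = 12635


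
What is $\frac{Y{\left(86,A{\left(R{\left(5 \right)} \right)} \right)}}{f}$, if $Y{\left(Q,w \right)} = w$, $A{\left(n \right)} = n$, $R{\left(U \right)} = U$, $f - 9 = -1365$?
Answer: $- \frac{5}{1356} \approx -0.0036873$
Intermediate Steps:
$f = -1356$ ($f = 9 - 1365 = -1356$)
$\frac{Y{\left(86,A{\left(R{\left(5 \right)} \right)} \right)}}{f} = \frac{5}{-1356} = 5 \left(- \frac{1}{1356}\right) = - \frac{5}{1356}$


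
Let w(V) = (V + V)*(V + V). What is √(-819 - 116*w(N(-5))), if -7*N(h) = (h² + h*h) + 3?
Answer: I*√1343507/7 ≈ 165.59*I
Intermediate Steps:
N(h) = -3/7 - 2*h²/7 (N(h) = -((h² + h*h) + 3)/7 = -((h² + h²) + 3)/7 = -(2*h² + 3)/7 = -(3 + 2*h²)/7 = -3/7 - 2*h²/7)
w(V) = 4*V² (w(V) = (2*V)*(2*V) = 4*V²)
√(-819 - 116*w(N(-5))) = √(-819 - 464*(-3/7 - 2/7*(-5)²)²) = √(-819 - 464*(-3/7 - 2/7*25)²) = √(-819 - 464*(-3/7 - 50/7)²) = √(-819 - 464*(-53/7)²) = √(-819 - 464*2809/49) = √(-819 - 116*11236/49) = √(-819 - 1303376/49) = √(-1343507/49) = I*√1343507/7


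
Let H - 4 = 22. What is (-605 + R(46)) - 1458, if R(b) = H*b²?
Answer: 52953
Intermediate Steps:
H = 26 (H = 4 + 22 = 26)
R(b) = 26*b²
(-605 + R(46)) - 1458 = (-605 + 26*46²) - 1458 = (-605 + 26*2116) - 1458 = (-605 + 55016) - 1458 = 54411 - 1458 = 52953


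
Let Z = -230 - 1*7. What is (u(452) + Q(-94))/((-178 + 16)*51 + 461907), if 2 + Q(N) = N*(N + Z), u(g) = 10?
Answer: 3458/50405 ≈ 0.068604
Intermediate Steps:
Z = -237 (Z = -230 - 7 = -237)
Q(N) = -2 + N*(-237 + N) (Q(N) = -2 + N*(N - 237) = -2 + N*(-237 + N))
(u(452) + Q(-94))/((-178 + 16)*51 + 461907) = (10 + (-2 + (-94)² - 237*(-94)))/((-178 + 16)*51 + 461907) = (10 + (-2 + 8836 + 22278))/(-162*51 + 461907) = (10 + 31112)/(-8262 + 461907) = 31122/453645 = 31122*(1/453645) = 3458/50405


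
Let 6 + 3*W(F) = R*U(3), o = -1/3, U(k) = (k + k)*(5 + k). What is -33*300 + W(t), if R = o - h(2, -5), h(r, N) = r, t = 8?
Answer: -29818/3 ≈ -9939.3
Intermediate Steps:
U(k) = 2*k*(5 + k) (U(k) = (2*k)*(5 + k) = 2*k*(5 + k))
o = -1/3 (o = -1*1/3 = -1/3 ≈ -0.33333)
R = -7/3 (R = -1/3 - 1*2 = -1/3 - 2 = -7/3 ≈ -2.3333)
W(F) = -118/3 (W(F) = -2 + (-14*3*(5 + 3)/3)/3 = -2 + (-14*3*8/3)/3 = -2 + (-7/3*48)/3 = -2 + (1/3)*(-112) = -2 - 112/3 = -118/3)
-33*300 + W(t) = -33*300 - 118/3 = -9900 - 118/3 = -29818/3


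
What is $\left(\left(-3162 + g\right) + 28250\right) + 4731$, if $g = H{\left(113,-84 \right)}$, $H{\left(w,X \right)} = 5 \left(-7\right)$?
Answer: $29784$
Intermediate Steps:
$H{\left(w,X \right)} = -35$
$g = -35$
$\left(\left(-3162 + g\right) + 28250\right) + 4731 = \left(\left(-3162 - 35\right) + 28250\right) + 4731 = \left(-3197 + 28250\right) + 4731 = 25053 + 4731 = 29784$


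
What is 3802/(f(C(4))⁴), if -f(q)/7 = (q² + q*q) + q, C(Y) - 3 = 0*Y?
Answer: 3802/466948881 ≈ 8.1422e-6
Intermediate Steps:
C(Y) = 3 (C(Y) = 3 + 0*Y = 3 + 0 = 3)
f(q) = -14*q² - 7*q (f(q) = -7*((q² + q*q) + q) = -7*((q² + q²) + q) = -7*(2*q² + q) = -7*(q + 2*q²) = -14*q² - 7*q)
3802/(f(C(4))⁴) = 3802/((-7*3*(1 + 2*3))⁴) = 3802/((-7*3*(1 + 6))⁴) = 3802/((-7*3*7)⁴) = 3802/((-147)⁴) = 3802/466948881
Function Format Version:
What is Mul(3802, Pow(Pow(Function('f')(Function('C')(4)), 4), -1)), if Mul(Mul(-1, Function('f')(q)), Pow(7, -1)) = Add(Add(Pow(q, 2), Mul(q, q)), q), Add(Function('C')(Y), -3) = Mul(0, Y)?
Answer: Rational(3802, 466948881) ≈ 8.1422e-6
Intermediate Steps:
Function('C')(Y) = 3 (Function('C')(Y) = Add(3, Mul(0, Y)) = Add(3, 0) = 3)
Function('f')(q) = Add(Mul(-14, Pow(q, 2)), Mul(-7, q)) (Function('f')(q) = Mul(-7, Add(Add(Pow(q, 2), Mul(q, q)), q)) = Mul(-7, Add(Add(Pow(q, 2), Pow(q, 2)), q)) = Mul(-7, Add(Mul(2, Pow(q, 2)), q)) = Mul(-7, Add(q, Mul(2, Pow(q, 2)))) = Add(Mul(-14, Pow(q, 2)), Mul(-7, q)))
Mul(3802, Pow(Pow(Function('f')(Function('C')(4)), 4), -1)) = Mul(3802, Pow(Pow(Mul(-7, 3, Add(1, Mul(2, 3))), 4), -1)) = Mul(3802, Pow(Pow(Mul(-7, 3, Add(1, 6)), 4), -1)) = Mul(3802, Pow(Pow(Mul(-7, 3, 7), 4), -1)) = Mul(3802, Pow(Pow(-147, 4), -1)) = Mul(3802, Pow(466948881, -1)) = Mul(3802, Rational(1, 466948881)) = Rational(3802, 466948881)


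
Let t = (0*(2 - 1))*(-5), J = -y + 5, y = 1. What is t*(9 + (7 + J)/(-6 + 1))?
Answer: 0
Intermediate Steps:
J = 4 (J = -1*1 + 5 = -1 + 5 = 4)
t = 0 (t = (0*1)*(-5) = 0*(-5) = 0)
t*(9 + (7 + J)/(-6 + 1)) = 0*(9 + (7 + 4)/(-6 + 1)) = 0*(9 + 11/(-5)) = 0*(9 + 11*(-⅕)) = 0*(9 - 11/5) = 0*(34/5) = 0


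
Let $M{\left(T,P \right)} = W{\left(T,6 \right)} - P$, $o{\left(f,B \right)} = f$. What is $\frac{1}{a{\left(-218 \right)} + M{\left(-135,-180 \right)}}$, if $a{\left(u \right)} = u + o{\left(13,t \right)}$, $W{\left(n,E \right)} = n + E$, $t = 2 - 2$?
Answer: $- \frac{1}{154} \approx -0.0064935$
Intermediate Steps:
$t = 0$
$W{\left(n,E \right)} = E + n$
$M{\left(T,P \right)} = 6 + T - P$ ($M{\left(T,P \right)} = \left(6 + T\right) - P = 6 + T - P$)
$a{\left(u \right)} = 13 + u$ ($a{\left(u \right)} = u + 13 = 13 + u$)
$\frac{1}{a{\left(-218 \right)} + M{\left(-135,-180 \right)}} = \frac{1}{\left(13 - 218\right) - -51} = \frac{1}{-205 + \left(6 - 135 + 180\right)} = \frac{1}{-205 + 51} = \frac{1}{-154} = - \frac{1}{154}$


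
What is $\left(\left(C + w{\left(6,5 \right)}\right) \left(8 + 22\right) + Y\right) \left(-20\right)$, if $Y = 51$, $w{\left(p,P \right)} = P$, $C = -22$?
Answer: $9180$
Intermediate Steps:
$\left(\left(C + w{\left(6,5 \right)}\right) \left(8 + 22\right) + Y\right) \left(-20\right) = \left(\left(-22 + 5\right) \left(8 + 22\right) + 51\right) \left(-20\right) = \left(\left(-17\right) 30 + 51\right) \left(-20\right) = \left(-510 + 51\right) \left(-20\right) = \left(-459\right) \left(-20\right) = 9180$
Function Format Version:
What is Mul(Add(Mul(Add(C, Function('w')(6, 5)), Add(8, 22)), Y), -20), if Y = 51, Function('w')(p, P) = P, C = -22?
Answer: 9180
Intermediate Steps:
Mul(Add(Mul(Add(C, Function('w')(6, 5)), Add(8, 22)), Y), -20) = Mul(Add(Mul(Add(-22, 5), Add(8, 22)), 51), -20) = Mul(Add(Mul(-17, 30), 51), -20) = Mul(Add(-510, 51), -20) = Mul(-459, -20) = 9180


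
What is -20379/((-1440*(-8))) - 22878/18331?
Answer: -212374003/70391040 ≈ -3.0171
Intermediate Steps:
-20379/((-1440*(-8))) - 22878/18331 = -20379/11520 - 22878*1/18331 = -20379*1/11520 - 22878/18331 = -6793/3840 - 22878/18331 = -212374003/70391040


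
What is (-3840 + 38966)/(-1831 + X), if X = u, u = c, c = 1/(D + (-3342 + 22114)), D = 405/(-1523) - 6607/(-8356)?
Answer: -8391695517201542/437430793286339 ≈ -19.184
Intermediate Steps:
D = 6678281/12726188 (D = 405*(-1/1523) - 6607*(-1/8356) = -405/1523 + 6607/8356 = 6678281/12726188 ≈ 0.52477)
c = 12726188/238902679417 (c = 1/(6678281/12726188 + (-3342 + 22114)) = 1/(6678281/12726188 + 18772) = 1/(238902679417/12726188) = 12726188/238902679417 ≈ 5.3269e-5)
u = 12726188/238902679417 ≈ 5.3269e-5
X = 12726188/238902679417 ≈ 5.3269e-5
(-3840 + 38966)/(-1831 + X) = (-3840 + 38966)/(-1831 + 12726188/238902679417) = 35126/(-437430793286339/238902679417) = 35126*(-238902679417/437430793286339) = -8391695517201542/437430793286339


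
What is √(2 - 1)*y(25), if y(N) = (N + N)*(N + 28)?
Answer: 2650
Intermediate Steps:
y(N) = 2*N*(28 + N) (y(N) = (2*N)*(28 + N) = 2*N*(28 + N))
√(2 - 1)*y(25) = √(2 - 1)*(2*25*(28 + 25)) = √1*(2*25*53) = 1*2650 = 2650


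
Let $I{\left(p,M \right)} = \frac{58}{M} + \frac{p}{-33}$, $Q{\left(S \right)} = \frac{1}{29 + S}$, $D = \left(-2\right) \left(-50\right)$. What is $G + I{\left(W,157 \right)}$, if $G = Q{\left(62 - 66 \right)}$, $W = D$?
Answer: $- \frac{339469}{129525} \approx -2.6209$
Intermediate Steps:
$D = 100$
$W = 100$
$I{\left(p,M \right)} = \frac{58}{M} - \frac{p}{33}$ ($I{\left(p,M \right)} = \frac{58}{M} + p \left(- \frac{1}{33}\right) = \frac{58}{M} - \frac{p}{33}$)
$G = \frac{1}{25}$ ($G = \frac{1}{29 + \left(62 - 66\right)} = \frac{1}{29 - 4} = \frac{1}{25} \approx 0.04$)
$G + I{\left(W,157 \right)} = \frac{1}{25} + \left(\frac{58}{157} - \frac{100}{33}\right) = \frac{1}{25} - \frac{13786}{5181} = - \frac{339469}{129525}$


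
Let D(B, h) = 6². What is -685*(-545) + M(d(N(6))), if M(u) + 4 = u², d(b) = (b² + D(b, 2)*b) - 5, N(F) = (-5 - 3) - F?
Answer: 471290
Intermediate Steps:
D(B, h) = 36
N(F) = -8 - F
d(b) = -5 + b² + 36*b (d(b) = (b² + 36*b) - 5 = -5 + b² + 36*b)
M(u) = -4 + u²
-685*(-545) + M(d(N(6))) = -685*(-545) + (-4 + (-5 + (-8 - 1*6)² + 36*(-8 - 1*6))²) = 373325 + (-4 + (-5 + (-8 - 6)² + 36*(-8 - 6))²) = 373325 + (-4 + (-5 + (-14)² + 36*(-14))²) = 373325 + (-4 + (-5 + 196 - 504)²) = 373325 + (-4 + (-313)²) = 373325 + (-4 + 97969) = 373325 + 97965 = 471290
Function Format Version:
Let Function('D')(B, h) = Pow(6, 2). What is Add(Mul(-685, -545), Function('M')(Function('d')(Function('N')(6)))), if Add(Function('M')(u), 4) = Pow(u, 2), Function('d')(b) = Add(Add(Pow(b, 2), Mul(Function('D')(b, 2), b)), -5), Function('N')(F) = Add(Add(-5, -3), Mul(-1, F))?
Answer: 471290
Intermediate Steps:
Function('D')(B, h) = 36
Function('N')(F) = Add(-8, Mul(-1, F))
Function('d')(b) = Add(-5, Pow(b, 2), Mul(36, b)) (Function('d')(b) = Add(Add(Pow(b, 2), Mul(36, b)), -5) = Add(-5, Pow(b, 2), Mul(36, b)))
Function('M')(u) = Add(-4, Pow(u, 2))
Add(Mul(-685, -545), Function('M')(Function('d')(Function('N')(6)))) = Add(Mul(-685, -545), Add(-4, Pow(Add(-5, Pow(Add(-8, Mul(-1, 6)), 2), Mul(36, Add(-8, Mul(-1, 6)))), 2))) = Add(373325, Add(-4, Pow(Add(-5, Pow(Add(-8, -6), 2), Mul(36, Add(-8, -6))), 2))) = Add(373325, Add(-4, Pow(Add(-5, Pow(-14, 2), Mul(36, -14)), 2))) = Add(373325, Add(-4, Pow(Add(-5, 196, -504), 2))) = Add(373325, Add(-4, Pow(-313, 2))) = Add(373325, Add(-4, 97969)) = Add(373325, 97965) = 471290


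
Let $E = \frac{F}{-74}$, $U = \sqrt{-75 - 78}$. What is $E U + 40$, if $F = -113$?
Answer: $40 + \frac{339 i \sqrt{17}}{74} \approx 40.0 + 18.888 i$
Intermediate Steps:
$U = 3 i \sqrt{17}$ ($U = \sqrt{-153} = 3 i \sqrt{17} \approx 12.369 i$)
$E = \frac{113}{74}$ ($E = - \frac{113}{-74} = \left(-113\right) \left(- \frac{1}{74}\right) = \frac{113}{74} \approx 1.527$)
$E U + 40 = \frac{113 \cdot 3 i \sqrt{17}}{74} + 40 = \frac{339 i \sqrt{17}}{74} + 40 = 40 + \frac{339 i \sqrt{17}}{74}$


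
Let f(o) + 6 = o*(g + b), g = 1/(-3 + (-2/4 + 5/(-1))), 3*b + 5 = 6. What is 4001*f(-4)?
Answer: -1400350/51 ≈ -27458.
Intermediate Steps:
b = ⅓ (b = -5/3 + (⅓)*6 = -5/3 + 2 = ⅓ ≈ 0.33333)
g = -2/17 (g = 1/(-3 + (-2*¼ + 5*(-1))) = 1/(-3 + (-½ - 5)) = 1/(-3 - 11/2) = 1/(-17/2) = -2/17 ≈ -0.11765)
f(o) = -6 + 11*o/51 (f(o) = -6 + o*(-2/17 + ⅓) = -6 + o*(11/51) = -6 + 11*o/51)
4001*f(-4) = 4001*(-6 + (11/51)*(-4)) = 4001*(-6 - 44/51) = 4001*(-350/51) = -1400350/51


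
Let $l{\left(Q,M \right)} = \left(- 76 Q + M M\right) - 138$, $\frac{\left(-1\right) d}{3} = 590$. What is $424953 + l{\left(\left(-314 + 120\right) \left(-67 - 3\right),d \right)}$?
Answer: $2525635$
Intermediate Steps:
$d = -1770$ ($d = \left(-3\right) 590 = -1770$)
$l{\left(Q,M \right)} = -138 + M^{2} - 76 Q$ ($l{\left(Q,M \right)} = \left(- 76 Q + M^{2}\right) - 138 = \left(M^{2} - 76 Q\right) - 138 = -138 + M^{2} - 76 Q$)
$424953 + l{\left(\left(-314 + 120\right) \left(-67 - 3\right),d \right)} = 424953 - \left(138 - 3132900 + 76 \left(-314 + 120\right) \left(-67 - 3\right)\right) = 424953 - \left(-3132762 + 76 \left(-194\right) \left(-70\right)\right) = 424953 - -2100682 = 424953 + 2100682 = 2525635$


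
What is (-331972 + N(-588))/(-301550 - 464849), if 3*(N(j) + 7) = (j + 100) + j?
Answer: 997013/2299197 ≈ 0.43364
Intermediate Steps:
N(j) = 79/3 + 2*j/3 (N(j) = -7 + ((j + 100) + j)/3 = -7 + ((100 + j) + j)/3 = -7 + (100 + 2*j)/3 = -7 + (100/3 + 2*j/3) = 79/3 + 2*j/3)
(-331972 + N(-588))/(-301550 - 464849) = (-331972 + (79/3 + (2/3)*(-588)))/(-301550 - 464849) = (-331972 + (79/3 - 392))/(-766399) = (-331972 - 1097/3)*(-1/766399) = -997013/3*(-1/766399) = 997013/2299197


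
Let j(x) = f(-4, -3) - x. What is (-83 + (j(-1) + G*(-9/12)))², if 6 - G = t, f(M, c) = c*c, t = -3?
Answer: 101761/16 ≈ 6360.1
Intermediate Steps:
f(M, c) = c²
G = 9 (G = 6 - 1*(-3) = 6 + 3 = 9)
j(x) = 9 - x (j(x) = (-3)² - x = 9 - x)
(-83 + (j(-1) + G*(-9/12)))² = (-83 + ((9 - 1*(-1)) + 9*(-9/12)))² = (-83 + ((9 + 1) + 9*(-9*1/12)))² = (-83 + (10 + 9*(-¾)))² = (-83 + (10 - 27/4))² = (-83 + 13/4)² = (-319/4)² = 101761/16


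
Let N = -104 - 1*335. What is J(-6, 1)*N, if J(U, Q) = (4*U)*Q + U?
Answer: 13170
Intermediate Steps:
J(U, Q) = U + 4*Q*U (J(U, Q) = 4*Q*U + U = U + 4*Q*U)
N = -439 (N = -104 - 335 = -439)
J(-6, 1)*N = -6*(1 + 4*1)*(-439) = -6*(1 + 4)*(-439) = -6*5*(-439) = -30*(-439) = 13170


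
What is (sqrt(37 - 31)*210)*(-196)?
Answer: -41160*sqrt(6) ≈ -1.0082e+5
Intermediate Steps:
(sqrt(37 - 31)*210)*(-196) = (sqrt(6)*210)*(-196) = (210*sqrt(6))*(-196) = -41160*sqrt(6)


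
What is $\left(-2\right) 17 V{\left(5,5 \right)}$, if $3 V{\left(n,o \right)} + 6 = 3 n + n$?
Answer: $- \frac{476}{3} \approx -158.67$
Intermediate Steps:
$V{\left(n,o \right)} = -2 + \frac{4 n}{3}$ ($V{\left(n,o \right)} = -2 + \frac{3 n + n}{3} = -2 + \frac{4 n}{3}$)
$\left(-2\right) 17 V{\left(5,5 \right)} = \left(-2\right) 17 \left(-2 + \frac{4}{3} \cdot 5\right) = - 34 \left(-2 + \frac{20}{3}\right) = \left(-34\right) \frac{14}{3} = - \frac{476}{3}$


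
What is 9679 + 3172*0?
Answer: 9679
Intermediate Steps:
9679 + 3172*0 = 9679 + 0 = 9679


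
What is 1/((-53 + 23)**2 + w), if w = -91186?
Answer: -1/90286 ≈ -1.1076e-5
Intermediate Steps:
1/((-53 + 23)**2 + w) = 1/((-53 + 23)**2 - 91186) = 1/((-30)**2 - 91186) = 1/(900 - 91186) = 1/(-90286) = -1/90286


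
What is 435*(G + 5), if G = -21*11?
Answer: -98310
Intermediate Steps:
G = -231
435*(G + 5) = 435*(-231 + 5) = 435*(-226) = -98310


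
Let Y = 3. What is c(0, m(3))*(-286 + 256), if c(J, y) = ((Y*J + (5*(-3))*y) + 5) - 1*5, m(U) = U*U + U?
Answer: 5400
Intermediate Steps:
m(U) = U + U² (m(U) = U² + U = U + U²)
c(J, y) = -15*y + 3*J (c(J, y) = ((3*J + (5*(-3))*y) + 5) - 1*5 = ((3*J - 15*y) + 5) - 5 = ((-15*y + 3*J) + 5) - 5 = (5 - 15*y + 3*J) - 5 = -15*y + 3*J)
c(0, m(3))*(-286 + 256) = (-45*(1 + 3) + 3*0)*(-286 + 256) = (-45*4 + 0)*(-30) = (-15*12 + 0)*(-30) = (-180 + 0)*(-30) = -180*(-30) = 5400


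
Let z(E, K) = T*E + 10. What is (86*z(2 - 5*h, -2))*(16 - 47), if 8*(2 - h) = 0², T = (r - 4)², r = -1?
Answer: 506540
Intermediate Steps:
T = 25 (T = (-1 - 4)² = (-5)² = 25)
h = 2 (h = 2 - ⅛*0² = 2 - ⅛*0 = 2 + 0 = 2)
z(E, K) = 10 + 25*E (z(E, K) = 25*E + 10 = 10 + 25*E)
(86*z(2 - 5*h, -2))*(16 - 47) = (86*(10 + 25*(2 - 5*2)))*(16 - 47) = (86*(10 + 25*(2 - 10)))*(-31) = (86*(10 + 25*(-8)))*(-31) = (86*(10 - 200))*(-31) = (86*(-190))*(-31) = -16340*(-31) = 506540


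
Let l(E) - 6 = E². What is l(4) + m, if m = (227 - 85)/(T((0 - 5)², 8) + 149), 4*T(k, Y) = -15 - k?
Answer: 3200/139 ≈ 23.022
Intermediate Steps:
T(k, Y) = -15/4 - k/4 (T(k, Y) = (-15 - k)/4 = -15/4 - k/4)
l(E) = 6 + E²
m = 142/139 (m = (227 - 85)/((-15/4 - (0 - 5)²/4) + 149) = 142/((-15/4 - ¼*(-5)²) + 149) = 142/((-15/4 - ¼*25) + 149) = 142/((-15/4 - 25/4) + 149) = 142/(-10 + 149) = 142/139 ≈ 1.0216)
l(4) + m = (6 + 4²) + 142/139 = (6 + 16) + 142/139 = 22 + 142/139 = 3200/139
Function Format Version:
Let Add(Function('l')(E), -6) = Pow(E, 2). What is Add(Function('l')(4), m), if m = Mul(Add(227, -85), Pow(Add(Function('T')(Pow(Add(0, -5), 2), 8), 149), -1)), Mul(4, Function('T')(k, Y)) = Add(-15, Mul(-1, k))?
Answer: Rational(3200, 139) ≈ 23.022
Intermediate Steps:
Function('T')(k, Y) = Add(Rational(-15, 4), Mul(Rational(-1, 4), k)) (Function('T')(k, Y) = Mul(Rational(1, 4), Add(-15, Mul(-1, k))) = Add(Rational(-15, 4), Mul(Rational(-1, 4), k)))
Function('l')(E) = Add(6, Pow(E, 2))
m = Rational(142, 139) (m = Mul(Add(227, -85), Pow(Add(Add(Rational(-15, 4), Mul(Rational(-1, 4), Pow(Add(0, -5), 2))), 149), -1)) = Mul(142, Pow(Add(Add(Rational(-15, 4), Mul(Rational(-1, 4), Pow(-5, 2))), 149), -1)) = Mul(142, Pow(Add(Add(Rational(-15, 4), Mul(Rational(-1, 4), 25)), 149), -1)) = Mul(142, Pow(Add(Add(Rational(-15, 4), Rational(-25, 4)), 149), -1)) = Mul(142, Pow(Add(-10, 149), -1)) = Mul(142, Pow(139, -1)) = Mul(142, Rational(1, 139)) = Rational(142, 139) ≈ 1.0216)
Add(Function('l')(4), m) = Add(Add(6, Pow(4, 2)), Rational(142, 139)) = Add(Add(6, 16), Rational(142, 139)) = Add(22, Rational(142, 139)) = Rational(3200, 139)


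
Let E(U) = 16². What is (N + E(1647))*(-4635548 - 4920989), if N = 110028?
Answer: -1053933126508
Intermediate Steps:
E(U) = 256
(N + E(1647))*(-4635548 - 4920989) = (110028 + 256)*(-4635548 - 4920989) = 110284*(-9556537) = -1053933126508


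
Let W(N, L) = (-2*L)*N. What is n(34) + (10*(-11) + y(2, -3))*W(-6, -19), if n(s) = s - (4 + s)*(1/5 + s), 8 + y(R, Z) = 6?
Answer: 121352/5 ≈ 24270.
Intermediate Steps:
y(R, Z) = -2 (y(R, Z) = -8 + 6 = -2)
n(s) = s - (4 + s)*(⅕ + s)
W(N, L) = -2*L*N
n(34) + (10*(-11) + y(2, -3))*W(-6, -19) = (-⅘ - 1*34² - 16/5*34) + (10*(-11) - 2)*(-2*(-19)*(-6)) = (-⅘ - 1*1156 - 544/5) + (-110 - 2)*(-228) = (-⅘ - 1156 - 544/5) - 112*(-228) = -6328/5 + 25536 = 121352/5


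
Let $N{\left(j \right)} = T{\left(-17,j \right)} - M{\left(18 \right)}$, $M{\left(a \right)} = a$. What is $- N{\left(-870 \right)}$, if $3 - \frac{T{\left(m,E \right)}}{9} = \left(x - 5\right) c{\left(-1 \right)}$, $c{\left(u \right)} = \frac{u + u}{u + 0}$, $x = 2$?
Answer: $-63$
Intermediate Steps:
$c{\left(u \right)} = 2$ ($c{\left(u \right)} = \frac{2 u}{u} = 2$)
$T{\left(m,E \right)} = 81$ ($T{\left(m,E \right)} = 27 - 9 \left(2 - 5\right) 2 = 27 - 9 \left(\left(-3\right) 2\right) = 27 - -54 = 27 + 54 = 81$)
$N{\left(j \right)} = 63$ ($N{\left(j \right)} = 81 - 18 = 63$)
$- N{\left(-870 \right)} = \left(-1\right) 63 = -63$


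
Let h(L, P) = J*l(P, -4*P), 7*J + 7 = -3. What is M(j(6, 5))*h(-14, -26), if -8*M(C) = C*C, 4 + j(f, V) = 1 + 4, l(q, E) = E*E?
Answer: 13520/7 ≈ 1931.4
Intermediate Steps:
J = -10/7 (J = -1 + (⅐)*(-3) = -1 - 3/7 = -10/7 ≈ -1.4286)
l(q, E) = E²
h(L, P) = -160*P²/7 (h(L, P) = -10*16*P²/7 = -160*P²/7)
j(f, V) = 1 (j(f, V) = -4 + (1 + 4) = -4 + 5 = 1)
M(C) = -C²/8 (M(C) = -C*C/8 = -C²/8)
M(j(6, 5))*h(-14, -26) = (-⅛*1²)*(-160/7*(-26)²) = (-⅛*1)*(-160/7*676) = -⅛*(-108160/7) = 13520/7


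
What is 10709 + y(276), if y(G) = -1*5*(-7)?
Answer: 10744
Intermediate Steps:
y(G) = 35 (y(G) = -5*(-7) = 35)
10709 + y(276) = 10709 + 35 = 10744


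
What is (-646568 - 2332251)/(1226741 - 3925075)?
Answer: 2978819/2698334 ≈ 1.1039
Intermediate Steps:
(-646568 - 2332251)/(1226741 - 3925075) = -2978819/(-2698334) = -2978819*(-1/2698334) = 2978819/2698334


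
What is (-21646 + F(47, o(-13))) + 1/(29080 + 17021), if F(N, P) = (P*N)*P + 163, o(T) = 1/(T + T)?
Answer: -669499973885/31164276 ≈ -21483.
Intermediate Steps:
o(T) = 1/(2*T)
F(N, P) = 163 + N*P² (F(N, P) = (N*P)*P + 163 = N*P² + 163 = 163 + N*P²)
(-21646 + F(47, o(-13))) + 1/(29080 + 17021) = (-21646 + (163 + 47*((½)/(-13))²)) + 1/(29080 + 17021) = (-21646 + (163 + 47*((½)*(-1/13))²)) + 1/46101 = (-21646 + (163 + 47*(-1/26)²)) + 1/46101 = (-21646 + (163 + 47*(1/676))) + 1/46101 = (-21646 + (163 + 47/676)) + 1/46101 = (-21646 + 110235/676) + 1/46101 = -14522461/676 + 1/46101 = -669499973885/31164276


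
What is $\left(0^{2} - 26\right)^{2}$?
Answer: $676$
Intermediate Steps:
$\left(0^{2} - 26\right)^{2} = \left(0 + \left(-48 + 22\right)\right)^{2} = \left(0 - 26\right)^{2} = \left(-26\right)^{2} = 676$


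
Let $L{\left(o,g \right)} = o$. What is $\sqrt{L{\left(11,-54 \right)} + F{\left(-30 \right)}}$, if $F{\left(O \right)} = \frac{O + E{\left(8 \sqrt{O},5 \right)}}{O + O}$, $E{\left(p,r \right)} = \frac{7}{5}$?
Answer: $\frac{\sqrt{10329}}{30} \approx 3.3877$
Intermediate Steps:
$E{\left(p,r \right)} = \frac{7}{5}$ ($E{\left(p,r \right)} = 7 \cdot \frac{1}{5} = \frac{7}{5}$)
$F{\left(O \right)} = \frac{\frac{7}{5} + O}{2 O}$ ($F{\left(O \right)} = \frac{O + \frac{7}{5}}{O + O} = \frac{\frac{7}{5} + O}{2 O}$)
$\sqrt{L{\left(11,-54 \right)} + F{\left(-30 \right)}} = \sqrt{11 + \frac{7 + 5 \left(-30\right)}{10 \left(-30\right)}} = \sqrt{11 + \frac{1}{10} \left(- \frac{1}{30}\right) \left(7 - 150\right)} = \sqrt{11 + \frac{1}{10} \left(- \frac{1}{30}\right) \left(-143\right)} = \sqrt{11 + \frac{143}{300}} = \sqrt{\frac{3443}{300}} = \frac{\sqrt{10329}}{30}$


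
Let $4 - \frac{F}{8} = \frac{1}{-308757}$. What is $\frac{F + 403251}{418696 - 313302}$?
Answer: $\frac{124516449239}{32541135258} \approx 3.8264$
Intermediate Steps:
$F = \frac{9880232}{308757}$ ($F = 32 - \frac{8}{-308757} = 32 - - \frac{8}{308757} = 32 + \frac{8}{308757} = \frac{9880232}{308757} \approx 32.0$)
$\frac{F + 403251}{418696 - 313302} = \frac{\frac{9880232}{308757} + 403251}{418696 - 313302} = \frac{124516449239}{308757 \cdot 105394} = \frac{124516449239}{308757} \cdot \frac{1}{105394} = \frac{124516449239}{32541135258}$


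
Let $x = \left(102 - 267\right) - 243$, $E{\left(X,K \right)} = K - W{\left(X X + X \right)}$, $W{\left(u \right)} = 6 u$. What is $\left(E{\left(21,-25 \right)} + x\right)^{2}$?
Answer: $10272025$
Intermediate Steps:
$E{\left(X,K \right)} = K - 6 X - 6 X^{2}$ ($E{\left(X,K \right)} = K - 6 \left(X X + X\right) = K - 6 \left(X^{2} + X\right) = K - 6 \left(X + X^{2}\right) = K - \left(6 X + 6 X^{2}\right) = K - 6 X - 6 X^{2}$)
$x = -408$ ($x = -165 - 243 = -408$)
$\left(E{\left(21,-25 \right)} + x\right)^{2} = \left(\left(-25 - 126 \left(1 + 21\right)\right) - 408\right)^{2} = \left(\left(-25 - 126 \cdot 22\right) - 408\right)^{2} = \left(\left(-25 - 2772\right) - 408\right)^{2} = \left(-2797 - 408\right)^{2} = \left(-3205\right)^{2} = 10272025$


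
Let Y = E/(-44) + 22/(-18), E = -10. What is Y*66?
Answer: -197/3 ≈ -65.667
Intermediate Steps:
Y = -197/198 (Y = -10/(-44) + 22/(-18) = -10*(-1/44) + 22*(-1/18) = 5/22 - 11/9 = -197/198 ≈ -0.99495)
Y*66 = -197/198*66 = -197/3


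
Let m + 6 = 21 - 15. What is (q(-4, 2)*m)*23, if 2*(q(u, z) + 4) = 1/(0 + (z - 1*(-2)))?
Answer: 0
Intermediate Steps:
q(u, z) = -4 + 1/(2*(2 + z)) (q(u, z) = -4 + 1/(2*(0 + (z - 1*(-2)))) = -4 + 1/(2*(0 + (z + 2))) = -4 + 1/(2*(0 + (2 + z))) = -4 + 1/(2*(2 + z)))
m = 0 (m = -6 + (21 - 15) = -6 + 6 = 0)
(q(-4, 2)*m)*23 = (((-15 - 8*2)/(2*(2 + 2)))*0)*23 = (((½)*(-15 - 16)/4)*0)*23 = (((½)*(¼)*(-31))*0)*23 = -31/8*0*23 = 0*23 = 0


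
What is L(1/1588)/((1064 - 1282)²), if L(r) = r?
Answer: 1/75468112 ≈ 1.3251e-8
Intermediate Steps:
L(1/1588)/((1064 - 1282)²) = 1/(1588*((1064 - 1282)²)) = 1/(1588*((-218)²)) = (1/1588)/47524 = (1/1588)*(1/47524) = 1/75468112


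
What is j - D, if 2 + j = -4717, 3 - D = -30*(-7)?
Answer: -4512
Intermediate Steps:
D = -207 (D = 3 - (-30)*(-7) = 3 - 1*210 = 3 - 210 = -207)
j = -4719 (j = -2 - 4717 = -4719)
j - D = -4719 - 1*(-207) = -4719 + 207 = -4512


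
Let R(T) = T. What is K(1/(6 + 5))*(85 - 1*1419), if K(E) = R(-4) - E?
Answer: 60030/11 ≈ 5457.3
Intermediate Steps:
K(E) = -4 - E
K(1/(6 + 5))*(85 - 1*1419) = (-4 - 1/(6 + 5))*(85 - 1*1419) = (-4 - 1/11)*(85 - 1419) = (-4 - 1*1/11)*(-1334) = (-4 - 1/11)*(-1334) = -45/11*(-1334) = 60030/11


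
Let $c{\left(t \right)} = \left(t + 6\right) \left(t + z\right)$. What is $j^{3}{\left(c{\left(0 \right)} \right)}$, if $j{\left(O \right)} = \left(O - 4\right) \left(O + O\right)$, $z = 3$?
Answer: $128024064$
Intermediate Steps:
$c{\left(t \right)} = \left(3 + t\right) \left(6 + t\right)$ ($c{\left(t \right)} = \left(t + 6\right) \left(t + 3\right) = \left(6 + t\right) \left(3 + t\right) = \left(3 + t\right) \left(6 + t\right)$)
$j{\left(O \right)} = 2 O \left(-4 + O\right)$ ($j{\left(O \right)} = \left(-4 + O\right) 2 O = 2 O \left(-4 + O\right)$)
$j^{3}{\left(c{\left(0 \right)} \right)} = \left(2 \left(18 + 0^{2} + 9 \cdot 0\right) \left(-4 + \left(18 + 0^{2} + 9 \cdot 0\right)\right)\right)^{3} = \left(2 \left(18 + 0 + 0\right) \left(-4 + \left(18 + 0 + 0\right)\right)\right)^{3} = \left(2 \cdot 18 \left(-4 + 18\right)\right)^{3} = \left(2 \cdot 18 \cdot 14\right)^{3} = 504^{3} = 128024064$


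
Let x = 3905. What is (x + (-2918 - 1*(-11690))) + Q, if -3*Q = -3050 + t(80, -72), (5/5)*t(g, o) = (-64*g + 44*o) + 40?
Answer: 16443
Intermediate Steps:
t(g, o) = 40 - 64*g + 44*o (t(g, o) = (-64*g + 44*o) + 40 = 40 - 64*g + 44*o)
Q = 3766 (Q = -(-3050 + (40 - 64*80 + 44*(-72)))/3 = -(-3050 + (40 - 5120 - 3168))/3 = -(-3050 - 8248)/3 = -1/3*(-11298) = 3766)
(x + (-2918 - 1*(-11690))) + Q = (3905 + (-2918 - 1*(-11690))) + 3766 = (3905 + (-2918 + 11690)) + 3766 = (3905 + 8772) + 3766 = 12677 + 3766 = 16443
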